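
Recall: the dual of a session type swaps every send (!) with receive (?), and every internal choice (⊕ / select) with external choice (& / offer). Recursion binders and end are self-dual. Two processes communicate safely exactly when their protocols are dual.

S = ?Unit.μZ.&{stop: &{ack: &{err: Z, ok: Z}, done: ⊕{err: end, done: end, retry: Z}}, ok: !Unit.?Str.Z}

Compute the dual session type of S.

!Unit.μZ.⊕{stop: ⊕{ack: ⊕{err: Z, ok: Z}, done: &{err: end, done: end, retry: Z}}, ok: ?Unit.!Str.Z}

?Unit = !Unit
  μZ = μZ  (binder kept)
    &{stop,ok} = ⊕{stop,ok}  (external→internal)
      [stop]
        &{ack,done} = ⊕{ack,done}  (external→internal)
          [ack]
            &{err,ok} = ⊕{err,ok}  (external→internal)
              [err]
                dual(Z) = Z
              [ok]
                dual(Z) = Z
          [done]
            ⊕{err,done,retry} = &{err,done,retry}  (⊕→&)
              [err]
                dual(end) = end
              [done]
                dual(end) = end
              [retry]
                dual(Z) = Z
      [ok]
        !Unit = ?Unit
          ?Str = !Str
            dual(Z) = Z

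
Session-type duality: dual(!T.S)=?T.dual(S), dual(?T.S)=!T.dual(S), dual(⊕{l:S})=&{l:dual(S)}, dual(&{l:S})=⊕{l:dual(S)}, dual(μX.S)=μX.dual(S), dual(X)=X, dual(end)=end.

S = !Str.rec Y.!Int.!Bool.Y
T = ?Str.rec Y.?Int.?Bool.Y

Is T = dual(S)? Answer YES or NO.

!Str ‖ ?Str  ✓
  rec Y ‖ rec Y  ✓ (μ self-dual)
    !Int ‖ ?Int  ✓
      !Bool ‖ ?Bool  ✓
        Y ‖ Y  ✓

YES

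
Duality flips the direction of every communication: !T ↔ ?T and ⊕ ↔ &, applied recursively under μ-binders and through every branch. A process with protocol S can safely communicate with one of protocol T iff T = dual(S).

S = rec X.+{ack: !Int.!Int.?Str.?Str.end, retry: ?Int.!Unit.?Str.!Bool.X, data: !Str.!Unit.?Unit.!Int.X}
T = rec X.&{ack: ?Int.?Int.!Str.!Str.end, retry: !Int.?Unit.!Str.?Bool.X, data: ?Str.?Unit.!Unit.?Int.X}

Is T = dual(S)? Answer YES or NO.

rec X vs rec X  ok (binder kept)
  +{ack,retry,data} vs &{ack,retry,data}  ok same labels
    • ack:
      !Int vs ?Int  ok
        !Int vs ?Int  ok
          ?Str vs !Str  ok
            ?Str vs !Str  ok
              end vs end  ok
    • retry:
      ?Int vs !Int  ok
        !Unit vs ?Unit  ok
          ?Str vs !Str  ok
            !Bool vs ?Bool  ok
              X vs X  ok
    • data:
      !Str vs ?Str  ok
        !Unit vs ?Unit  ok
          ?Unit vs !Unit  ok
            !Int vs ?Int  ok
              X vs X  ok

YES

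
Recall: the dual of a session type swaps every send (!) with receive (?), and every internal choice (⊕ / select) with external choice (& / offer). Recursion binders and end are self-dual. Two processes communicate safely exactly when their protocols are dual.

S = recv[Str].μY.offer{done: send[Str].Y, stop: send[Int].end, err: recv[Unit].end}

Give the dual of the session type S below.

recv[Str] ↦ send[Str]
  μY ↦ μY  (rec unchanged)
    offer{done,stop,err} ↦ select{done,stop,err}  (external→internal)
      case done:
        send[Str] ↦ recv[Str]
          dual(Y) = Y
      case stop:
        send[Int] ↦ recv[Int]
          dual(end) = end
      case err:
        recv[Unit] ↦ send[Unit]
          dual(end) = end

send[Str].μY.select{done: recv[Str].Y, stop: recv[Int].end, err: send[Unit].end}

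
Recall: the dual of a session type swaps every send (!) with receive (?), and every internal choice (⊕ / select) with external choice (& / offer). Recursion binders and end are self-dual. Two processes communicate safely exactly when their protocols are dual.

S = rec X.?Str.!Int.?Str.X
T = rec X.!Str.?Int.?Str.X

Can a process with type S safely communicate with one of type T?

rec X ‖ rec X  match (μ self-dual)
  ?Str ‖ !Str  match
    !Int ‖ ?Int  match
      ?Str ‖ ?Str  ✗ same direction on both sides — not dual

NO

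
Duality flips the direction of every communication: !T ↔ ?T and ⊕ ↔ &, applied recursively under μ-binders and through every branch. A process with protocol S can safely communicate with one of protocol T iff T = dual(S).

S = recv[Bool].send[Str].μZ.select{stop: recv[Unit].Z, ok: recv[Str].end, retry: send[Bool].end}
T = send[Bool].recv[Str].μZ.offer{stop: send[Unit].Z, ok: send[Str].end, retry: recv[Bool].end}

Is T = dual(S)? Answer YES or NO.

recv[Bool] | send[Bool]  ✓
  send[Str] | recv[Str]  ✓
    μZ | μZ  ✓ (μ self-dual)
      select{stop,ok,retry} | offer{stop,ok,retry}  ✓ label sets agree
        [stop]
          recv[Unit] | send[Unit]  ✓
            Z | Z  ✓
        [ok]
          recv[Str] | send[Str]  ✓
            end | end  ✓
        [retry]
          send[Bool] | recv[Bool]  ✓
            end | end  ✓

YES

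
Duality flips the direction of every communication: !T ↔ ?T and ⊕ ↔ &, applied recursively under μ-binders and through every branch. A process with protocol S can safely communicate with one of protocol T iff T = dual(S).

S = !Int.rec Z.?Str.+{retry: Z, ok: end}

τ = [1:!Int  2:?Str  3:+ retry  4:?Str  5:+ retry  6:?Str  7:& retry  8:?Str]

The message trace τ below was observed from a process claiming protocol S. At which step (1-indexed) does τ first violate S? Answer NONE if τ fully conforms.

[1] !Int  match  state: rec Z.…
[2] ?Str  match  state: +{retry: rec Z.…, ok: end}
[3] + retry  match  state: rec Z.…
[4] ?Str  match  state: +{retry: rec Z.…, ok: end}
[5] + retry  match  state: rec Z.…
[6] ?Str  match  state: +{retry: rec Z.…, ok: end}
[7] got & retry, protocol expects + retry or + ok  ✗

7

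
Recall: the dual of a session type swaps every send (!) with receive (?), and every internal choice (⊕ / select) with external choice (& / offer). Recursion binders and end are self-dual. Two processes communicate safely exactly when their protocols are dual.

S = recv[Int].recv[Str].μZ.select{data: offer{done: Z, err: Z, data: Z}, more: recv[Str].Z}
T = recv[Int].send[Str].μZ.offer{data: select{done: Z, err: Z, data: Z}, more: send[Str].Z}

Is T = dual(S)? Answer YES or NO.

NO

recv[Int] vs recv[Int]  ✗ same direction on both sides — not dual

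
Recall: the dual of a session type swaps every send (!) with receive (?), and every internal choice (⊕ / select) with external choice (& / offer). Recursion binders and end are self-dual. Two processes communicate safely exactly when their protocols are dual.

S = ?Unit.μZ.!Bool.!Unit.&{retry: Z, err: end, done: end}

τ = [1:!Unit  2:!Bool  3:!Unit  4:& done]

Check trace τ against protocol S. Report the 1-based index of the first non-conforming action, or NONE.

1

@1 got !Unit, protocol expects ?Unit  ✗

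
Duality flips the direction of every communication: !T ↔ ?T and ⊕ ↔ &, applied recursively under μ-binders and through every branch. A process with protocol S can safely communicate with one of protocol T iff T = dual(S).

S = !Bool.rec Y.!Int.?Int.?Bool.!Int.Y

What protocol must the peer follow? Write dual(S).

!Bool = ?Bool
  rec Y = rec Y  (binder kept)
    !Int = ?Int
      ?Int = !Int
        ?Bool = !Bool
          !Int = ?Int
            Y self-dual

?Bool.rec Y.?Int.!Int.!Bool.?Int.Y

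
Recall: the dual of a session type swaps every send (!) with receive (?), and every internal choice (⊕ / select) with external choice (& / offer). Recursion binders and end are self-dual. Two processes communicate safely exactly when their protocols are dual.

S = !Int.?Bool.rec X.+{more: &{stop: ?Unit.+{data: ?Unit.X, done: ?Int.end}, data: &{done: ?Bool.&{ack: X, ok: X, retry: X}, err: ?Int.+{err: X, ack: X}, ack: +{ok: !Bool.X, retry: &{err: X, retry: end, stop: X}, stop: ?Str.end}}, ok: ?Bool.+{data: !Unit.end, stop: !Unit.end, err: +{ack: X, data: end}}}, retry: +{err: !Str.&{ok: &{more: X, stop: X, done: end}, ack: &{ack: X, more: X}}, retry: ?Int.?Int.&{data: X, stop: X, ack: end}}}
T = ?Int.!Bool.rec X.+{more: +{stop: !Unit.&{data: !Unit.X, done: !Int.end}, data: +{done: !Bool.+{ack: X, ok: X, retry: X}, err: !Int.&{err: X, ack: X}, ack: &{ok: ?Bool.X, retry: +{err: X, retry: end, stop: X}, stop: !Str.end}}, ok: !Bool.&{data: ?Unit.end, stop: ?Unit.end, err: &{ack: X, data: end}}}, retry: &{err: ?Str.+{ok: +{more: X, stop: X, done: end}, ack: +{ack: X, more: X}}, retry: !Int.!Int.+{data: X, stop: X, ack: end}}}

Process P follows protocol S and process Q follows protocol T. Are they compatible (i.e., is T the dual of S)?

NO

!Int | ?Int  match
  ?Bool | !Bool  match
    rec X | rec X  match (rec unchanged)
      +{more,retry} | +{more,retry}  ✗ choice polarity not flipped — not dual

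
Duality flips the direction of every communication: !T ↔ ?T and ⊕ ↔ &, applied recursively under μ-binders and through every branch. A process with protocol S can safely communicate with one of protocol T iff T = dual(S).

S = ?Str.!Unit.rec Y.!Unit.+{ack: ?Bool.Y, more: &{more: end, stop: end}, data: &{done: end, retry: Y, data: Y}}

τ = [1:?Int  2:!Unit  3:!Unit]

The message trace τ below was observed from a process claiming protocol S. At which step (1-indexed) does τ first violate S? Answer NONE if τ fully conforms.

step 1: got ?Int, protocol expects ?Str  ✗

1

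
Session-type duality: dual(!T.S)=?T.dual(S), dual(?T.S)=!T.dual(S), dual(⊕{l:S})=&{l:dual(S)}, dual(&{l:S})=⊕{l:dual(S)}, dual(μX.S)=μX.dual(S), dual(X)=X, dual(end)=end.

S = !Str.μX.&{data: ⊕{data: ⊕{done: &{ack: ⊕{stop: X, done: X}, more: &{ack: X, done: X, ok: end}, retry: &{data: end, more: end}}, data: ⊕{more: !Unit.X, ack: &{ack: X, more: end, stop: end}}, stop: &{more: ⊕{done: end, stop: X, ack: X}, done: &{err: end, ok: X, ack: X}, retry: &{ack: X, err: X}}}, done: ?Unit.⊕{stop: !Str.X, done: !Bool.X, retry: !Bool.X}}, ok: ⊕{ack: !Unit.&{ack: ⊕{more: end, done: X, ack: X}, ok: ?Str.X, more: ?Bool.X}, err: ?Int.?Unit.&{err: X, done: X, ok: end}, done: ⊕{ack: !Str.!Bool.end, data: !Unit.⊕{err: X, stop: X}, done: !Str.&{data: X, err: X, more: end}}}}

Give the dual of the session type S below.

!Str = ?Str
  μX = μX  (binder kept)
    &{data,ok} = ⊕{data,ok}  (&→⊕)
      • data:
        ⊕{data,done} = &{data,done}  (select→offer)
          • data:
            ⊕{done,data,stop} = &{done,data,stop}  (select→offer)
              • done:
                &{ack,more,retry} = ⊕{ack,more,retry}  (&→⊕)
                  • ack:
                    ⊕{stop,done} = &{stop,done}  (select→offer)
                      • stop:
                        X self-dual
                      • done:
                        X self-dual
                  • more:
                    &{ack,done,ok} = ⊕{ack,done,ok}  (&→⊕)
                      • ack:
                        X self-dual
                      • done:
                        X self-dual
                      • ok:
                        end self-dual
                  • retry:
                    &{data,more} = ⊕{data,more}  (&→⊕)
                      • data:
                        end self-dual
                      • more:
                        end self-dual
              • data:
                ⊕{more,ack} = &{more,ack}  (select→offer)
                  • more:
                    !Unit = ?Unit
                      X self-dual
                  • ack:
                    &{ack,more,stop} = ⊕{ack,more,stop}  (&→⊕)
                      • ack:
                        X self-dual
                      • more:
                        end self-dual
                      • stop:
                        end self-dual
              • stop:
                &{more,done,retry} = ⊕{more,done,retry}  (&→⊕)
                  • more:
                    ⊕{done,stop,ack} = &{done,stop,ack}  (select→offer)
                      • done:
                        end self-dual
                      • stop:
                        X self-dual
                      • ack:
                        X self-dual
                  • done:
                    &{err,ok,ack} = ⊕{err,ok,ack}  (&→⊕)
                      • err:
                        end self-dual
                      • ok:
                        X self-dual
                      • ack:
                        X self-dual
                  • retry:
                    &{ack,err} = ⊕{ack,err}  (&→⊕)
                      • ack:
                        X self-dual
                      • err:
                        X self-dual
          • done:
            ?Unit = !Unit
              ⊕{stop,done,retry} = &{stop,done,retry}  (select→offer)
                • stop:
                  !Str = ?Str
                    X self-dual
                • done:
                  !Bool = ?Bool
                    X self-dual
                • retry:
                  !Bool = ?Bool
                    X self-dual
      • ok:
        ⊕{ack,err,done} = &{ack,err,done}  (select→offer)
          • ack:
            !Unit = ?Unit
              &{ack,ok,more} = ⊕{ack,ok,more}  (&→⊕)
                • ack:
                  ⊕{more,done,ack} = &{more,done,ack}  (select→offer)
                    • more:
                      end self-dual
                    • done:
                      X self-dual
                    • ack:
                      X self-dual
                • ok:
                  ?Str = !Str
                    X self-dual
                • more:
                  ?Bool = !Bool
                    X self-dual
          • err:
            ?Int = !Int
              ?Unit = !Unit
                &{err,done,ok} = ⊕{err,done,ok}  (&→⊕)
                  • err:
                    X self-dual
                  • done:
                    X self-dual
                  • ok:
                    end self-dual
          • done:
            ⊕{ack,data,done} = &{ack,data,done}  (select→offer)
              • ack:
                !Str = ?Str
                  !Bool = ?Bool
                    end self-dual
              • data:
                !Unit = ?Unit
                  ⊕{err,stop} = &{err,stop}  (select→offer)
                    • err:
                      X self-dual
                    • stop:
                      X self-dual
              • done:
                !Str = ?Str
                  &{data,err,more} = ⊕{data,err,more}  (&→⊕)
                    • data:
                      X self-dual
                    • err:
                      X self-dual
                    • more:
                      end self-dual

?Str.μX.⊕{data: &{data: &{done: ⊕{ack: &{stop: X, done: X}, more: ⊕{ack: X, done: X, ok: end}, retry: ⊕{data: end, more: end}}, data: &{more: ?Unit.X, ack: ⊕{ack: X, more: end, stop: end}}, stop: ⊕{more: &{done: end, stop: X, ack: X}, done: ⊕{err: end, ok: X, ack: X}, retry: ⊕{ack: X, err: X}}}, done: !Unit.&{stop: ?Str.X, done: ?Bool.X, retry: ?Bool.X}}, ok: &{ack: ?Unit.⊕{ack: &{more: end, done: X, ack: X}, ok: !Str.X, more: !Bool.X}, err: !Int.!Unit.⊕{err: X, done: X, ok: end}, done: &{ack: ?Str.?Bool.end, data: ?Unit.&{err: X, stop: X}, done: ?Str.⊕{data: X, err: X, more: end}}}}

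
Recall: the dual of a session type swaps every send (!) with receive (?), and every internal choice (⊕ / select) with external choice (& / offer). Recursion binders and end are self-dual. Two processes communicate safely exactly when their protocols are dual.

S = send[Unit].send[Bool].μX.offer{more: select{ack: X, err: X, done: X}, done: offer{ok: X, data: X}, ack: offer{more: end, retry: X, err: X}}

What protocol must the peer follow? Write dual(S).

send[Unit] → recv[Unit]
  send[Bool] → recv[Bool]
    μX → μX  (binder kept)
      offer{more,done,ack} → select{more,done,ack}  (external→internal)
        case more:
          select{ack,err,done} → offer{ack,err,done}  (⊕→&)
            case ack:
              dual(X) = X
            case err:
              dual(X) = X
            case done:
              dual(X) = X
        case done:
          offer{ok,data} → select{ok,data}  (external→internal)
            case ok:
              dual(X) = X
            case data:
              dual(X) = X
        case ack:
          offer{more,retry,err} → select{more,retry,err}  (external→internal)
            case more:
              dual(end) = end
            case retry:
              dual(X) = X
            case err:
              dual(X) = X

recv[Unit].recv[Bool].μX.select{more: offer{ack: X, err: X, done: X}, done: select{ok: X, data: X}, ack: select{more: end, retry: X, err: X}}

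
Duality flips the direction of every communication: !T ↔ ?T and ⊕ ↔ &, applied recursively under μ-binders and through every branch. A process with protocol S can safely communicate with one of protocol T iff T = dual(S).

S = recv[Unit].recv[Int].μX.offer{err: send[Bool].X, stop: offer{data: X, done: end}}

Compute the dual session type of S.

send[Unit].send[Int].μX.select{err: recv[Bool].X, stop: select{data: X, done: end}}

recv[Unit] → send[Unit]
  recv[Int] → send[Int]
    μX → μX  (binder kept)
      offer{err,stop} → select{err,stop}  (offer→select)
        case err:
          send[Bool] → recv[Bool]
            X self-dual
        case stop:
          offer{data,done} → select{data,done}  (offer→select)
            case data:
              X self-dual
            case done:
              end self-dual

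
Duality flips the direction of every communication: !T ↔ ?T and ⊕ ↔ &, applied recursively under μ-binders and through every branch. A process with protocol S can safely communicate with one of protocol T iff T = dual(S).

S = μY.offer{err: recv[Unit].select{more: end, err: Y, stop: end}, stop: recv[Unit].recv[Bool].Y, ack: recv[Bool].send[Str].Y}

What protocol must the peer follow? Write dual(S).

μY.select{err: send[Unit].offer{more: end, err: Y, stop: end}, stop: send[Unit].send[Bool].Y, ack: send[Bool].recv[Str].Y}

μY ↦ μY  (binder kept)
  offer{err,stop,ack} ↦ select{err,stop,ack}  (external→internal)
    • err:
      recv[Unit] ↦ send[Unit]
        select{more,err,stop} ↦ offer{more,err,stop}  (internal→external)
          • more:
            dual(end) = end
          • err:
            dual(Y) = Y
          • stop:
            dual(end) = end
    • stop:
      recv[Unit] ↦ send[Unit]
        recv[Bool] ↦ send[Bool]
          dual(Y) = Y
    • ack:
      recv[Bool] ↦ send[Bool]
        send[Str] ↦ recv[Str]
          dual(Y) = Y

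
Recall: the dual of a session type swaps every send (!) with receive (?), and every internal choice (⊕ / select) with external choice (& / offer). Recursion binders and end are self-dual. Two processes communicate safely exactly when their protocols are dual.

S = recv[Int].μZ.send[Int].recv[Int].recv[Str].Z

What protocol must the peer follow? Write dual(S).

send[Int].μZ.recv[Int].send[Int].send[Str].Z

recv[Int] ↦ send[Int]
  μZ ↦ μZ  (μ self-dual)
    send[Int] ↦ recv[Int]
      recv[Int] ↦ send[Int]
        recv[Str] ↦ send[Str]
          Z self-dual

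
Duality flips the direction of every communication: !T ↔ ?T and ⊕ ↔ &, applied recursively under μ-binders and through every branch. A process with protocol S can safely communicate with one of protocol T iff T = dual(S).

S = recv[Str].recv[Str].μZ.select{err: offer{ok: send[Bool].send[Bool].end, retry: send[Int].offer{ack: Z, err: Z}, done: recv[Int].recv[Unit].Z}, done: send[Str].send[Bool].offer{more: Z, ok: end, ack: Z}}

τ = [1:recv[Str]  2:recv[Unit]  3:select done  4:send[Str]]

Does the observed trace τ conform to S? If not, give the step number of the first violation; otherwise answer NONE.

@1 recv[Str]  ✓  state: recv[Str].μZ.…
@2 got recv[Unit], protocol expects recv[Str]  ✗

2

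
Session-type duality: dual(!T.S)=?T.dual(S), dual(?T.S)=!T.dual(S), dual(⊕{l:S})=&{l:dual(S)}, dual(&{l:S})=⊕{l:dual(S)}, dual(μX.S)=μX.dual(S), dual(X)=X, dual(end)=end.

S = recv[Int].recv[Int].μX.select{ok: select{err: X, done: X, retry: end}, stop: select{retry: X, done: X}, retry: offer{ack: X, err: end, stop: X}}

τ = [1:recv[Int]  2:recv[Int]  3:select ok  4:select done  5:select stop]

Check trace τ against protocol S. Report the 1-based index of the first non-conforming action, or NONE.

NONE

@1 recv[Int]  match  residual = recv[Int].μX.…
@2 recv[Int]  match  residual = μX.…
@3 select ok  match  residual = select{err: μX.…, done: μX.…, retry: end}
@4 select done  match  residual = μX.…
@5 select stop  match  residual = select{retry: μX.…, done: μX.…}
trace exhausted — no violation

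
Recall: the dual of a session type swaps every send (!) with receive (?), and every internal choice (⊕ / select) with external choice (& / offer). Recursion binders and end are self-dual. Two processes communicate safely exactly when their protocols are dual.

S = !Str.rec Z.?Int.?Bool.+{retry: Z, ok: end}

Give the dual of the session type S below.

!Str → ?Str
  rec Z → rec Z  (binder kept)
    ?Int → !Int
      ?Bool → !Bool
        +{retry,ok} → &{retry,ok}  (⊕→&)
          case retry:
            Z ↦ Z
          case ok:
            end ↦ end

?Str.rec Z.!Int.!Bool.&{retry: Z, ok: end}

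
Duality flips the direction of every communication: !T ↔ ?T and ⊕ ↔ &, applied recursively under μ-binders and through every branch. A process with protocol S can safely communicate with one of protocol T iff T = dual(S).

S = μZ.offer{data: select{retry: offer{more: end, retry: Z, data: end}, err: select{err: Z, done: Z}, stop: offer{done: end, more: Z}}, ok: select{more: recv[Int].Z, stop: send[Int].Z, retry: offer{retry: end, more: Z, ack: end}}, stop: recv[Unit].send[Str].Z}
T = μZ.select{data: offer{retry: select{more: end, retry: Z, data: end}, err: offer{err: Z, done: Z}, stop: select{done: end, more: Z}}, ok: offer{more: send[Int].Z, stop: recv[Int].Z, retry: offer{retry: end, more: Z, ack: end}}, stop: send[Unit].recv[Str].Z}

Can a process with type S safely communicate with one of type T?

NO

μZ | μZ  ok (μ self-dual)
  offer{data,ok,stop} | select{data,ok,stop}  ok label sets agree
    case data:
      select{retry,err,stop} | offer{retry,err,stop}  ok label sets agree
        case retry:
          offer{more,retry,data} | select{more,retry,data}  ok label sets agree
            case more:
              end | end  ok
            case retry:
              Z | Z  ok
            case data:
              end | end  ok
        case err:
          select{err,done} | offer{err,done}  ok label sets agree
            case err:
              Z | Z  ok
            case done:
              Z | Z  ok
        case stop:
          offer{done,more} | select{done,more}  ok label sets agree
            case done:
              end | end  ok
            case more:
              Z | Z  ok
    case ok:
      select{more,stop,retry} | offer{more,stop,retry}  ok label sets agree
        case more:
          recv[Int] | send[Int]  ok
            Z | Z  ok
        case stop:
          send[Int] | recv[Int]  ok
            Z | Z  ok
        case retry:
          offer{retry,more,ack} | offer{retry,more,ack}  ✗ choice polarity not flipped — not dual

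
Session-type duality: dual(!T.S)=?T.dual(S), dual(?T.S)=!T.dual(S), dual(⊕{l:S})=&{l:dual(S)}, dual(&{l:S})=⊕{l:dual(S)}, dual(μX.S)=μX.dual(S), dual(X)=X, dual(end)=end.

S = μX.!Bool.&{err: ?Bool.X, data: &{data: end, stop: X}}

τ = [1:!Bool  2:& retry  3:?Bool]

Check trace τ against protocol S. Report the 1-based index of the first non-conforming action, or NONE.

2

@1 !Bool  ok  cont: &{err: ?Bool.μX.…, data: &{data: end, stop: μX.…}}
@2 got & retry, protocol expects & err or & data  ✗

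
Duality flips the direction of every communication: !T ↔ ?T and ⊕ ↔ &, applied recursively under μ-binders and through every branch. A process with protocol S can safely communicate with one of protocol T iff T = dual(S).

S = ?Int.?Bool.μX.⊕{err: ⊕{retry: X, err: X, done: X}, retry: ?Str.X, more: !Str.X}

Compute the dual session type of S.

?Int = !Int
  ?Bool = !Bool
    μX = μX  (rec unchanged)
      ⊕{err,retry,more} = &{err,retry,more}  (select→offer)
        [err]
          ⊕{retry,err,done} = &{retry,err,done}  (select→offer)
            [retry]
              X ↦ X
            [err]
              X ↦ X
            [done]
              X ↦ X
        [retry]
          ?Str = !Str
            X ↦ X
        [more]
          !Str = ?Str
            X ↦ X

!Int.!Bool.μX.&{err: &{retry: X, err: X, done: X}, retry: !Str.X, more: ?Str.X}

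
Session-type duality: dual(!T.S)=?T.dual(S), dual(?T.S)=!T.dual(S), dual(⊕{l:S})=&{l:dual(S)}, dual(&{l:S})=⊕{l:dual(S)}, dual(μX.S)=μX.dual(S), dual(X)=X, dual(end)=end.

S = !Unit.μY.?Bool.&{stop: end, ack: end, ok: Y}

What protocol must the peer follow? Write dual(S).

?Unit.μY.!Bool.⊕{stop: end, ack: end, ok: Y}

!Unit ↦ ?Unit
  μY ↦ μY  (rec unchanged)
    ?Bool ↦ !Bool
      &{stop,ack,ok} ↦ ⊕{stop,ack,ok}  (&→⊕)
        • stop:
          end self-dual
        • ack:
          end self-dual
        • ok:
          Y self-dual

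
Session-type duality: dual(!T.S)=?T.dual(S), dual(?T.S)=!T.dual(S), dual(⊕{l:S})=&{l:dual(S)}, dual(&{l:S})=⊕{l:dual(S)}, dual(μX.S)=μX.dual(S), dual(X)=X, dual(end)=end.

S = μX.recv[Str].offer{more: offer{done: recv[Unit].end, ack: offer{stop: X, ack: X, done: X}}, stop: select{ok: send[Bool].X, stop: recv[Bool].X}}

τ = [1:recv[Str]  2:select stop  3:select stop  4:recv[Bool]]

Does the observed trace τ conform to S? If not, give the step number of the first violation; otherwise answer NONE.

2

[1] recv[Str]  ✓  residual = offer{more: offer{done: recv[Unit].end, ack: offer{stop: μX.…, ack: μX.…, done: μX.…}}, stop: select{ok: send[Bool].μX.…, stop: recv[Bool].μX.…}}
[2] got select stop, protocol expects offer more or offer stop  ✗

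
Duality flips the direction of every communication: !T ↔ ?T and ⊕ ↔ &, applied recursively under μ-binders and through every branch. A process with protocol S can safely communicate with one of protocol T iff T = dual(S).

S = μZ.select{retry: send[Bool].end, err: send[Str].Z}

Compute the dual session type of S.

μZ = μZ  (μ self-dual)
  select{retry,err} = offer{retry,err}  (select→offer)
    case retry:
      send[Bool] = recv[Bool]
        end self-dual
    case err:
      send[Str] = recv[Str]
        Z self-dual

μZ.offer{retry: recv[Bool].end, err: recv[Str].Z}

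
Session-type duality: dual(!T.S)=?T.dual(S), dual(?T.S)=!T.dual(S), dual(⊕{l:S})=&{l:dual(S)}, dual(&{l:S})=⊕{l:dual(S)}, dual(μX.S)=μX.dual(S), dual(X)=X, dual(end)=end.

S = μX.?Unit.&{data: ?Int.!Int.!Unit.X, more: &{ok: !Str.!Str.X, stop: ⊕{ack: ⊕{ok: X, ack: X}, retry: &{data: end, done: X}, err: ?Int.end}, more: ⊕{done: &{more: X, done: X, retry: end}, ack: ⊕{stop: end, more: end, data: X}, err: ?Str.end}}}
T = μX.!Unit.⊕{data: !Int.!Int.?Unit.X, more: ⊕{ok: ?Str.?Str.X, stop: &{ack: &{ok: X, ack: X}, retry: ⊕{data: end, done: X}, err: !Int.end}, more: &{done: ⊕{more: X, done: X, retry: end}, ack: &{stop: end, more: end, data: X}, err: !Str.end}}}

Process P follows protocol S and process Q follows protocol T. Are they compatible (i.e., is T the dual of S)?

μX | μX  ✓ (binder kept)
  ?Unit | !Unit  ✓
    &{data,more} | ⊕{data,more}  ✓ labels match
      [data]
        ?Int | !Int  ✓
          !Int | !Int  ✗ same direction on both sides — not dual

NO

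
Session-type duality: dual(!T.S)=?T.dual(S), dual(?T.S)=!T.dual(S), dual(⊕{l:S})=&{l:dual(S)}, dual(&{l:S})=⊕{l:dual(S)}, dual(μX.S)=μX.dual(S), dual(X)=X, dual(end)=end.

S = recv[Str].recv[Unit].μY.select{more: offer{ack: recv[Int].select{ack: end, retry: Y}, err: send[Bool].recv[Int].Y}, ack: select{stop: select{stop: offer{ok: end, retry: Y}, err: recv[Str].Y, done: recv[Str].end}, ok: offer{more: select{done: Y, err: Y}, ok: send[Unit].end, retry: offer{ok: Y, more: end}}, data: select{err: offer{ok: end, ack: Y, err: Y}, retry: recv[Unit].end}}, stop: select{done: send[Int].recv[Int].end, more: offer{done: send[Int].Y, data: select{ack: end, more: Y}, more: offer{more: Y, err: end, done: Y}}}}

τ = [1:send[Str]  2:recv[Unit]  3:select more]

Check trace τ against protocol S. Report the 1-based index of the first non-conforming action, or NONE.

@1 got send[Str], protocol expects recv[Str]  ✗

1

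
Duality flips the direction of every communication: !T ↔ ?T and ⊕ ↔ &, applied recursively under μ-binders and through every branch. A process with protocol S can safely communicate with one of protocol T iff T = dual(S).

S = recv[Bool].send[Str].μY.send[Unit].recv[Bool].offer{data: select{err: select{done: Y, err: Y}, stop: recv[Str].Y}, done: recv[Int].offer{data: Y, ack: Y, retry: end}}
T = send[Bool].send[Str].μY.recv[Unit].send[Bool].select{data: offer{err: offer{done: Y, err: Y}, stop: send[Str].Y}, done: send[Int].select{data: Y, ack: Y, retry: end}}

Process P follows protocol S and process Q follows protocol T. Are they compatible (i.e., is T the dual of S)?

NO

recv[Bool] ‖ send[Bool]  match
  send[Str] ‖ send[Str]  ✗ same direction on both sides — not dual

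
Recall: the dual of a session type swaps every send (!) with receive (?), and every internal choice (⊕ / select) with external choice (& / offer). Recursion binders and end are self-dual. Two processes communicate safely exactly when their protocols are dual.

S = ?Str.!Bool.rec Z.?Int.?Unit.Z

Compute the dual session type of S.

?Str = !Str
  !Bool = ?Bool
    rec Z = rec Z  (rec unchanged)
      ?Int = !Int
        ?Unit = !Unit
          Z self-dual

!Str.?Bool.rec Z.!Int.!Unit.Z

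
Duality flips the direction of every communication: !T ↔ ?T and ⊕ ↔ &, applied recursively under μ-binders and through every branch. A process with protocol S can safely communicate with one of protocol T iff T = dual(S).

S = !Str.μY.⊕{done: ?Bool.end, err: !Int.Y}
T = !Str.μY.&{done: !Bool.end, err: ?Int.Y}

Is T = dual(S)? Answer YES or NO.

!Str | !Str  ✗ same direction on both sides — not dual

NO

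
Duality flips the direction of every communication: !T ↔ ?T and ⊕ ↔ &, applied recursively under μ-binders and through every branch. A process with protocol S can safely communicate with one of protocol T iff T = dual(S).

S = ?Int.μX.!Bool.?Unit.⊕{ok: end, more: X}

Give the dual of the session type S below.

?Int ↦ !Int
  μX ↦ μX  (μ self-dual)
    !Bool ↦ ?Bool
      ?Unit ↦ !Unit
        ⊕{ok,more} ↦ &{ok,more}  (⊕→&)
          [ok]
            end ↦ end
          [more]
            X ↦ X

!Int.μX.?Bool.!Unit.&{ok: end, more: X}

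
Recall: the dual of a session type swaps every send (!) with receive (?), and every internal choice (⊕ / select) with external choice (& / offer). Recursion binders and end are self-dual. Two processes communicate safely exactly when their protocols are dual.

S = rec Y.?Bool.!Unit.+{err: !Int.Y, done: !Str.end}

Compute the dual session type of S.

rec Y → rec Y  (binder kept)
  ?Bool → !Bool
    !Unit → ?Unit
      +{err,done} → &{err,done}  (⊕→&)
        [err]
          !Int → ?Int
            dual(Y) = Y
        [done]
          !Str → ?Str
            dual(end) = end

rec Y.!Bool.?Unit.&{err: ?Int.Y, done: ?Str.end}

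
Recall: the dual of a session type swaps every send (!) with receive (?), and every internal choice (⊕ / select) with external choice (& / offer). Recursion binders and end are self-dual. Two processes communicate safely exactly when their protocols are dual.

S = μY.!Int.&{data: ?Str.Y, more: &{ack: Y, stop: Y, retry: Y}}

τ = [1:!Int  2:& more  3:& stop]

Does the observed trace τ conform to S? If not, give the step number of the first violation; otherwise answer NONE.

NONE

[1] !Int  ok  residual = &{data: ?Str.μY.…, more: &{ack: μY.…, stop: μY.…, retry: μY.…}}
[2] & more  ok  residual = &{ack: μY.…, stop: μY.…, retry: μY.…}
[3] & stop  ok  residual = μY.…
all 3 steps conform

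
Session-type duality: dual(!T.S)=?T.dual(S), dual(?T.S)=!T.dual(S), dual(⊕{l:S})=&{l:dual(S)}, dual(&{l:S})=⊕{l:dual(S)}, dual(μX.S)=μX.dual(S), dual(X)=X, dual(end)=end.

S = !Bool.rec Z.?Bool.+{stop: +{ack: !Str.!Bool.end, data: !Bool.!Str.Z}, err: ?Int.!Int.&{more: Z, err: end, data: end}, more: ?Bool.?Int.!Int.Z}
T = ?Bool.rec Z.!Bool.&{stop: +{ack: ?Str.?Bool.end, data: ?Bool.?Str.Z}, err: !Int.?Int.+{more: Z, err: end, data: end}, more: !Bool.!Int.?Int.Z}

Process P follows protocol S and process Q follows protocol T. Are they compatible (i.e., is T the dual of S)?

!Bool ‖ ?Bool  match
  rec Z ‖ rec Z  match (binder kept)
    ?Bool ‖ !Bool  match
      +{stop,err,more} ‖ &{stop,err,more}  match same labels
        case stop:
          +{ack,data} ‖ +{ack,data}  ✗ choice polarity not flipped — not dual

NO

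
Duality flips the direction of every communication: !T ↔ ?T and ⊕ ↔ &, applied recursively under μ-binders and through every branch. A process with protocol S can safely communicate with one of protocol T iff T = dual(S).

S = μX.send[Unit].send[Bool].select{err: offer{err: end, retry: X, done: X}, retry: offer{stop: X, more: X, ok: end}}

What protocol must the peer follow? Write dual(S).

μX.recv[Unit].recv[Bool].offer{err: select{err: end, retry: X, done: X}, retry: select{stop: X, more: X, ok: end}}

μX → μX  (rec unchanged)
  send[Unit] → recv[Unit]
    send[Bool] → recv[Bool]
      select{err,retry} → offer{err,retry}  (⊕→&)
        [err]
          offer{err,retry,done} → select{err,retry,done}  (offer→select)
            [err]
              end self-dual
            [retry]
              X self-dual
            [done]
              X self-dual
        [retry]
          offer{stop,more,ok} → select{stop,more,ok}  (offer→select)
            [stop]
              X self-dual
            [more]
              X self-dual
            [ok]
              end self-dual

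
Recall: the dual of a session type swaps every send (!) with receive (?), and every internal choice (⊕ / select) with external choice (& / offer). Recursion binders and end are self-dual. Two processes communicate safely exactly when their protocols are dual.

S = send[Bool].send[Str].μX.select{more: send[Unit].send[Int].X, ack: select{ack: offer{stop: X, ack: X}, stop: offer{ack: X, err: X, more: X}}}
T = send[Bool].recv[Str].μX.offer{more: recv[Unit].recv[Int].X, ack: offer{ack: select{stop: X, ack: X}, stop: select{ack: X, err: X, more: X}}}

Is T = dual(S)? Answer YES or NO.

NO

send[Bool] vs send[Bool]  ✗ same direction on both sides — not dual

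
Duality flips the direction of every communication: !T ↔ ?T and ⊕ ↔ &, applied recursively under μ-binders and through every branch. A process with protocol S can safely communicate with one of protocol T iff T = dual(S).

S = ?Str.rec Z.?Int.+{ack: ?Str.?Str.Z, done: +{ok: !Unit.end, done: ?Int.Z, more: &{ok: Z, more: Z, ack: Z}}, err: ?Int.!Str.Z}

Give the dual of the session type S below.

!Str.rec Z.!Int.&{ack: !Str.!Str.Z, done: &{ok: ?Unit.end, done: !Int.Z, more: +{ok: Z, more: Z, ack: Z}}, err: !Int.?Str.Z}

?Str ↦ !Str
  rec Z ↦ rec Z  (binder kept)
    ?Int ↦ !Int
      +{ack,done,err} ↦ &{ack,done,err}  (internal→external)
        [ack]
          ?Str ↦ !Str
            ?Str ↦ !Str
              dual(Z) = Z
        [done]
          +{ok,done,more} ↦ &{ok,done,more}  (internal→external)
            [ok]
              !Unit ↦ ?Unit
                dual(end) = end
            [done]
              ?Int ↦ !Int
                dual(Z) = Z
            [more]
              &{ok,more,ack} ↦ +{ok,more,ack}  (offer→select)
                [ok]
                  dual(Z) = Z
                [more]
                  dual(Z) = Z
                [ack]
                  dual(Z) = Z
        [err]
          ?Int ↦ !Int
            !Str ↦ ?Str
              dual(Z) = Z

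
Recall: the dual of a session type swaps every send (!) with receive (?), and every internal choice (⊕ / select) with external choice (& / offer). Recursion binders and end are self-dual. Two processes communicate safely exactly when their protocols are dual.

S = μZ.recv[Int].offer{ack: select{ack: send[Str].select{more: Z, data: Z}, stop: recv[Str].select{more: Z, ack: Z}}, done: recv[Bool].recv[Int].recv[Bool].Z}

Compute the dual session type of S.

μZ → μZ  (μ self-dual)
  recv[Int] → send[Int]
    offer{ack,done} → select{ack,done}  (external→internal)
      [ack]
        select{ack,stop} → offer{ack,stop}  (select→offer)
          [ack]
            send[Str] → recv[Str]
              select{more,data} → offer{more,data}  (select→offer)
                [more]
                  Z ↦ Z
                [data]
                  Z ↦ Z
          [stop]
            recv[Str] → send[Str]
              select{more,ack} → offer{more,ack}  (select→offer)
                [more]
                  Z ↦ Z
                [ack]
                  Z ↦ Z
      [done]
        recv[Bool] → send[Bool]
          recv[Int] → send[Int]
            recv[Bool] → send[Bool]
              Z ↦ Z

μZ.send[Int].select{ack: offer{ack: recv[Str].offer{more: Z, data: Z}, stop: send[Str].offer{more: Z, ack: Z}}, done: send[Bool].send[Int].send[Bool].Z}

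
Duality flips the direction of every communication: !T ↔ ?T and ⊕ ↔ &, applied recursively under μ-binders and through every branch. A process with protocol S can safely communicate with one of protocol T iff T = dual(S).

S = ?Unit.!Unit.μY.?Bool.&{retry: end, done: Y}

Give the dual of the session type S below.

!Unit.?Unit.μY.!Bool.⊕{retry: end, done: Y}

?Unit ↦ !Unit
  !Unit ↦ ?Unit
    μY ↦ μY  (binder kept)
      ?Bool ↦ !Bool
        &{retry,done} ↦ ⊕{retry,done}  (&→⊕)
          [retry]
            end ↦ end
          [done]
            Y ↦ Y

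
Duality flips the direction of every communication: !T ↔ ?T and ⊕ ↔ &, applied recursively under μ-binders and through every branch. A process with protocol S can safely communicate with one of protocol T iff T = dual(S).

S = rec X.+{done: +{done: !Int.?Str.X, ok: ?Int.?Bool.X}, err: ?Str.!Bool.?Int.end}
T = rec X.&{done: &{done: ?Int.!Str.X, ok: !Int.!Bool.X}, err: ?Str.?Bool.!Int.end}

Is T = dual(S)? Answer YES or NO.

NO

rec X ‖ rec X  ok (rec unchanged)
  +{done,err} ‖ &{done,err}  ok label sets agree
    [done]
      +{done,ok} ‖ &{done,ok}  ok label sets agree
        [done]
          !Int ‖ ?Int  ok
            ?Str ‖ !Str  ok
              X ‖ X  ok
        [ok]
          ?Int ‖ !Int  ok
            ?Bool ‖ !Bool  ok
              X ‖ X  ok
    [err]
      ?Str ‖ ?Str  ✗ same direction on both sides — not dual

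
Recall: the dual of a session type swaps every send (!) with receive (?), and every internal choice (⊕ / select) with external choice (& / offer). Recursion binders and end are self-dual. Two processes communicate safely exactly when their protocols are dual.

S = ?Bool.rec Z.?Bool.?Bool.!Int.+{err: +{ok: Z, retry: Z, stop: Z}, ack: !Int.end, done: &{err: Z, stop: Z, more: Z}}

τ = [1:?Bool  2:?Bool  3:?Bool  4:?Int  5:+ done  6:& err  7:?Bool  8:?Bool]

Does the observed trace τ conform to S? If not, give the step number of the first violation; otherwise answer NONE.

4

step 1: ?Bool  ok  now at rec Z.…
step 2: ?Bool  ok  now at ?Bool.!Int.+{err: +{ok: rec Z.…, retry: rec Z.…, stop: rec Z.…}, ack: !Int.end, done: &{err: rec Z.…, stop: rec Z.…, more: rec Z.…}}
step 3: ?Bool  ok  now at !Int.+{err: +{ok: rec Z.…, retry: rec Z.…, stop: rec Z.…}, ack: !Int.end, done: &{err: rec Z.…, stop: rec Z.…, more: rec Z.…}}
step 4: got ?Int, protocol expects !Int  ✗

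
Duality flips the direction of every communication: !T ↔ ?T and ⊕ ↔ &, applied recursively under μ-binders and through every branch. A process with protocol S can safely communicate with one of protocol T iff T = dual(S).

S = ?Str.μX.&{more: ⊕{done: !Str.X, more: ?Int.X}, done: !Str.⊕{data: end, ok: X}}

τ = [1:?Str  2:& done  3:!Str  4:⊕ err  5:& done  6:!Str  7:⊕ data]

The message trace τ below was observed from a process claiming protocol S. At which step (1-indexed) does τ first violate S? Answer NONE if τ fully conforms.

step 1: ?Str  match  residual = μX.…
step 2: & done  match  residual = !Str.⊕{data: end, ok: μX.…}
step 3: !Str  match  residual = ⊕{data: end, ok: μX.…}
step 4: got ⊕ err, protocol expects ⊕ data or ⊕ ok  ✗

4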